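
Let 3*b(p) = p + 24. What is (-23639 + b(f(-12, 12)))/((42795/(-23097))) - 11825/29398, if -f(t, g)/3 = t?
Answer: 1781880817471/139787490 ≈ 12747.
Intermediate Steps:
f(t, g) = -3*t
b(p) = 8 + p/3 (b(p) = (p + 24)/3 = (24 + p)/3 = 8 + p/3)
(-23639 + b(f(-12, 12)))/((42795/(-23097))) - 11825/29398 = (-23639 + (8 + (-3*(-12))/3))/((42795/(-23097))) - 11825/29398 = (-23639 + (8 + (⅓)*36))/((42795*(-1/23097))) - 11825*1/29398 = (-23639 + (8 + 12))/(-14265/7699) - 11825/29398 = (-23639 + 20)*(-7699/14265) - 11825/29398 = -23619*(-7699/14265) - 11825/29398 = 60614227/4755 - 11825/29398 = 1781880817471/139787490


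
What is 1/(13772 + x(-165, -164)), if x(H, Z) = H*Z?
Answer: 1/40832 ≈ 2.4491e-5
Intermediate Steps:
1/(13772 + x(-165, -164)) = 1/(13772 - 165*(-164)) = 1/(13772 + 27060) = 1/40832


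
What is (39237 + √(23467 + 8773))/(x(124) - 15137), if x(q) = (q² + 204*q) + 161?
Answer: 3567/2336 + √2015/6424 ≈ 1.5340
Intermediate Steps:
x(q) = 161 + q² + 204*q
(39237 + √(23467 + 8773))/(x(124) - 15137) = (39237 + √(23467 + 8773))/((161 + 124² + 204*124) - 15137) = (39237 + √32240)/((161 + 15376 + 25296) - 15137) = (39237 + 4*√2015)/(40833 - 15137) = (39237 + 4*√2015)/25696 = (39237 + 4*√2015)*(1/25696) = 3567/2336 + √2015/6424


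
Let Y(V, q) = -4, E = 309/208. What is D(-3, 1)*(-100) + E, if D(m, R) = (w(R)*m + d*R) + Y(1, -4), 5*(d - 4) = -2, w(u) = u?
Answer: 71029/208 ≈ 341.49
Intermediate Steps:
E = 309/208 (E = 309*(1/208) = 309/208 ≈ 1.4856)
d = 18/5 (d = 4 + (⅕)*(-2) = 4 - ⅖ = 18/5 ≈ 3.6000)
D(m, R) = -4 + 18*R/5 + R*m (D(m, R) = (R*m + 18*R/5) - 4 = (18*R/5 + R*m) - 4 = -4 + 18*R/5 + R*m)
D(-3, 1)*(-100) + E = (-4 + (18/5)*1 + 1*(-3))*(-100) + 309/208 = (-4 + 18/5 - 3)*(-100) + 309/208 = -17/5*(-100) + 309/208 = 340 + 309/208 = 71029/208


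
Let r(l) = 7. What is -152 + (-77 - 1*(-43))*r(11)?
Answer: -390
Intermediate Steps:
-152 + (-77 - 1*(-43))*r(11) = -152 + (-77 - 1*(-43))*7 = -152 + (-77 + 43)*7 = -152 - 34*7 = -152 - 238 = -390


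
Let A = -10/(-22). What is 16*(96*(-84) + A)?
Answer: -1419184/11 ≈ -1.2902e+5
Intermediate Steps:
A = 5/11 (A = -10*(-1/22) = 5/11 ≈ 0.45455)
16*(96*(-84) + A) = 16*(96*(-84) + 5/11) = 16*(-8064 + 5/11) = 16*(-88699/11) = -1419184/11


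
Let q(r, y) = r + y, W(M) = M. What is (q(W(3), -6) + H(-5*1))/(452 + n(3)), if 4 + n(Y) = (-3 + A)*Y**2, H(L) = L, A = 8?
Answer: -8/493 ≈ -0.016227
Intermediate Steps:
n(Y) = -4 + 5*Y**2 (n(Y) = -4 + (-3 + 8)*Y**2 = -4 + 5*Y**2)
(q(W(3), -6) + H(-5*1))/(452 + n(3)) = ((3 - 6) - 5*1)/(452 + (-4 + 5*3**2)) = (-3 - 5)/(452 + (-4 + 5*9)) = -8/(452 + (-4 + 45)) = -8/(452 + 41) = -8/493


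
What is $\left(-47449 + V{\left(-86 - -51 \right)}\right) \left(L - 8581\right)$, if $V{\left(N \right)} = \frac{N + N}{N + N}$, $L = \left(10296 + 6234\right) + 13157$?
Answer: $-1001437488$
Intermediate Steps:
$L = 29687$ ($L = 16530 + 13157 = 29687$)
$V{\left(N \right)} = 1$ ($V{\left(N \right)} = \frac{2 N}{2 N} = 2 N \frac{1}{2 N} = 1$)
$\left(-47449 + V{\left(-86 - -51 \right)}\right) \left(L - 8581\right) = \left(-47449 + 1\right) \left(29687 - 8581\right) = \left(-47448\right) 21106 = -1001437488$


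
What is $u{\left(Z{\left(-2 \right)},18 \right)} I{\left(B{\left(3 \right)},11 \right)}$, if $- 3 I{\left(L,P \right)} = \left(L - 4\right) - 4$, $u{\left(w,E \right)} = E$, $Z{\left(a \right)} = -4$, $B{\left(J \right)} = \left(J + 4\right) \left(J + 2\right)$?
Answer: $-162$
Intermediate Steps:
$B{\left(J \right)} = \left(2 + J\right) \left(4 + J\right)$ ($B{\left(J \right)} = \left(4 + J\right) \left(2 + J\right) = \left(2 + J\right) \left(4 + J\right)$)
$I{\left(L,P \right)} = \frac{8}{3} - \frac{L}{3}$ ($I{\left(L,P \right)} = - \frac{\left(L - 4\right) - 4}{3} = - \frac{\left(-4 + L\right) - 4}{3} = - \frac{-8 + L}{3} = \frac{8}{3} - \frac{L}{3}$)
$u{\left(Z{\left(-2 \right)},18 \right)} I{\left(B{\left(3 \right)},11 \right)} = 18 \left(\frac{8}{3} - \frac{8 + 3^{2} + 6 \cdot 3}{3}\right) = 18 \left(\frac{8}{3} - \frac{8 + 9 + 18}{3}\right) = 18 \left(\frac{8}{3} - \frac{35}{3}\right) = 18 \left(-9\right) = -162$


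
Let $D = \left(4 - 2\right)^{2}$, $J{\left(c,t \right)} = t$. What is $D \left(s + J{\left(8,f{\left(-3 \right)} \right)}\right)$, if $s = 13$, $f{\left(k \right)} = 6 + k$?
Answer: $64$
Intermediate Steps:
$D = 4$ ($D = 2^{2} = 4$)
$D \left(s + J{\left(8,f{\left(-3 \right)} \right)}\right) = 4 \left(13 + \left(6 - 3\right)\right) = 4 \left(13 + 3\right) = 4 \cdot 16 = 64$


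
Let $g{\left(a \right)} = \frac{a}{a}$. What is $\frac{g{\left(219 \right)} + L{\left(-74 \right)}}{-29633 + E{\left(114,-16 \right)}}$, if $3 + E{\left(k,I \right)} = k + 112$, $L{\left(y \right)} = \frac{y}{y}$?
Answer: $- \frac{1}{14705} \approx -6.8004 \cdot 10^{-5}$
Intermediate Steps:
$g{\left(a \right)} = 1$
$L{\left(y \right)} = 1$
$E{\left(k,I \right)} = 109 + k$ ($E{\left(k,I \right)} = -3 + \left(k + 112\right) = -3 + \left(112 + k\right) = 109 + k$)
$\frac{g{\left(219 \right)} + L{\left(-74 \right)}}{-29633 + E{\left(114,-16 \right)}} = \frac{1 + 1}{-29633 + \left(109 + 114\right)} = \frac{2}{-29633 + 223} = \frac{2}{-29410} = 2 \left(- \frac{1}{29410}\right) = - \frac{1}{14705}$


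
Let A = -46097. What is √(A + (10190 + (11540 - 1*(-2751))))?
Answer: 4*I*√1351 ≈ 147.02*I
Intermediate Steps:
√(A + (10190 + (11540 - 1*(-2751)))) = √(-46097 + (10190 + (11540 - 1*(-2751)))) = √(-46097 + (10190 + (11540 + 2751))) = √(-46097 + (10190 + 14291)) = √(-46097 + 24481) = √(-21616) = 4*I*√1351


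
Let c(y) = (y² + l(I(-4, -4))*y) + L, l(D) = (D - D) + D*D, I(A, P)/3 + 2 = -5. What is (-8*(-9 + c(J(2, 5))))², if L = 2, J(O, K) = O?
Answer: 49449024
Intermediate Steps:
I(A, P) = -21 (I(A, P) = -6 + 3*(-5) = -6 - 15 = -21)
l(D) = D² (l(D) = 0 + D² = D²)
c(y) = 2 + y² + 441*y (c(y) = (y² + (-21)²*y) + 2 = (y² + 441*y) + 2 = 2 + y² + 441*y)
(-8*(-9 + c(J(2, 5))))² = (-8*(-9 + (2 + 2² + 441*2)))² = (-8*(-9 + (2 + 4 + 882)))² = (-8*(-9 + 888))² = (-8*879)² = (-7032)² = 49449024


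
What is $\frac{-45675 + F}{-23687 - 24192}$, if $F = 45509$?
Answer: $\frac{166}{47879} \approx 0.0034671$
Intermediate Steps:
$\frac{-45675 + F}{-23687 - 24192} = \frac{-45675 + 45509}{-23687 - 24192} = - \frac{166}{-47879} = \left(-166\right) \left(- \frac{1}{47879}\right) = \frac{166}{47879}$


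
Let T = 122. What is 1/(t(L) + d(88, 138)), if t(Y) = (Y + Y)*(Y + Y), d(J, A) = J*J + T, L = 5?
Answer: 1/7966 ≈ 0.00012553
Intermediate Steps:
d(J, A) = 122 + J**2 (d(J, A) = J*J + 122 = J**2 + 122 = 122 + J**2)
t(Y) = 4*Y**2 (t(Y) = (2*Y)*(2*Y) = 4*Y**2)
1/(t(L) + d(88, 138)) = 1/(4*5**2 + (122 + 88**2)) = 1/(4*25 + (122 + 7744)) = 1/(100 + 7866) = 1/7966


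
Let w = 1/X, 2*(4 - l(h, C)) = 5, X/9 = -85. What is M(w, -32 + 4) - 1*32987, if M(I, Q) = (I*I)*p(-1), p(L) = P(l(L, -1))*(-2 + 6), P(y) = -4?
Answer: -19304817091/585225 ≈ -32987.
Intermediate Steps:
X = -765 (X = 9*(-85) = -765)
l(h, C) = 3/2 (l(h, C) = 4 - 1/2*5 = 4 - 5/2 = 3/2)
w = -1/765 (w = 1/(-765) = -1/765 ≈ -0.0013072)
p(L) = -16 (p(L) = -4*(-2 + 6) = -4*4 = -16)
M(I, Q) = -16*I**2 (M(I, Q) = (I*I)*(-16) = I**2*(-16) = -16*I**2)
M(w, -32 + 4) - 1*32987 = -16*(-1/765)**2 - 1*32987 = -16*1/585225 - 32987 = -16/585225 - 32987 = -19304817091/585225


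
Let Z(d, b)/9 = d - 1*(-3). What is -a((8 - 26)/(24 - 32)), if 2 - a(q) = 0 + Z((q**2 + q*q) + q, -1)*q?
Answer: 9899/32 ≈ 309.34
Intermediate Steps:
Z(d, b) = 27 + 9*d (Z(d, b) = 9*(d - 1*(-3)) = 9*(d + 3) = 9*(3 + d) = 27 + 9*d)
a(q) = 2 - q*(27 + 9*q + 18*q**2) (a(q) = 2 - (0 + (27 + 9*((q**2 + q*q) + q))*q) = 2 - (0 + (27 + 9*((q**2 + q**2) + q))*q) = 2 - (0 + (27 + 9*(2*q**2 + q))*q) = 2 - (0 + (27 + 9*(q + 2*q**2))*q) = 2 - (0 + (27 + (9*q + 18*q**2))*q) = 2 - (0 + (27 + 9*q + 18*q**2)*q) = 2 - (0 + q*(27 + 9*q + 18*q**2)) = 2 - q*(27 + 9*q + 18*q**2))
-a((8 - 26)/(24 - 32)) = -(2 - 9*(8 - 26)/(24 - 32)*(3 + ((8 - 26)/(24 - 32))*(1 + 2*((8 - 26)/(24 - 32))))) = -(2 - 9*(-18/(-8))*(3 + (-18/(-8))*(1 + 2*(-18/(-8))))) = -(2 - 9*(-18*(-1/8))*(3 + (-18*(-1/8))*(1 + 2*(-18*(-1/8))))) = -(2 - 9*9/4*(3 + 9*(1 + 2*(9/4))/4)) = -(2 - 9*9/4*(3 + 9*(1 + 9/2)/4)) = -(2 - 9*9/4*(3 + (9/4)*(11/2))) = -(2 - 9*9/4*(3 + 99/8)) = -(2 - 9*9/4*123/8) = -(2 - 9963/32) = -1*(-9899/32) = 9899/32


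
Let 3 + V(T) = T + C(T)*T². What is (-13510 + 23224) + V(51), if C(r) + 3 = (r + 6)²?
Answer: 8452608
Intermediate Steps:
C(r) = -3 + (6 + r)² (C(r) = -3 + (r + 6)² = -3 + (6 + r)²)
V(T) = -3 + T + T²*(-3 + (6 + T)²) (V(T) = -3 + (T + (-3 + (6 + T)²)*T²) = -3 + (T + T²*(-3 + (6 + T)²)) = -3 + T + T²*(-3 + (6 + T)²))
(-13510 + 23224) + V(51) = (-13510 + 23224) + (-3 + 51 + 51²*(-3 + (6 + 51)²)) = 9714 + (-3 + 51 + 2601*(-3 + 57²)) = 9714 + (-3 + 51 + 2601*(-3 + 3249)) = 9714 + (-3 + 51 + 2601*3246) = 9714 + (-3 + 51 + 8442846) = 9714 + 8442894 = 8452608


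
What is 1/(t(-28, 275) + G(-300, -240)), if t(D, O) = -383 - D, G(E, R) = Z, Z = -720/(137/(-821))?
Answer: 137/542485 ≈ 0.00025254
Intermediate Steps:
Z = 591120/137 (Z = -720/(137*(-1/821)) = -720/(-137/821) = -720*(-821/137) = 591120/137 ≈ 4314.7)
G(E, R) = 591120/137
1/(t(-28, 275) + G(-300, -240)) = 1/((-383 - 1*(-28)) + 591120/137) = 1/((-383 + 28) + 591120/137) = 1/(-355 + 591120/137) = 1/(542485/137) = 137/542485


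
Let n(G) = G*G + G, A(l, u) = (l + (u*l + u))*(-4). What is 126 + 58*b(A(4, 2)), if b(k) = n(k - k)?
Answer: 126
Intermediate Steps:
A(l, u) = -4*l - 4*u - 4*l*u (A(l, u) = (l + (l*u + u))*(-4) = (l + (u + l*u))*(-4) = (l + u + l*u)*(-4) = -4*l - 4*u - 4*l*u)
n(G) = G + G² (n(G) = G² + G = G + G²)
b(k) = 0 (b(k) = (k - k)*(1 + (k - k)) = 0*(1 + 0) = 0*1 = 0)
126 + 58*b(A(4, 2)) = 126 + 58*0 = 126 + 0 = 126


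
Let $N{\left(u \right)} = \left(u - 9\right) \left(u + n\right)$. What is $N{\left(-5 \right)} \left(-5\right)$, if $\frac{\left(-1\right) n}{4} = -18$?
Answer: $4690$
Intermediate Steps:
$n = 72$ ($n = \left(-4\right) \left(-18\right) = 72$)
$N{\left(u \right)} = \left(-9 + u\right) \left(72 + u\right)$ ($N{\left(u \right)} = \left(u - 9\right) \left(u + 72\right) = \left(-9 + u\right) \left(72 + u\right)$)
$N{\left(-5 \right)} \left(-5\right) = \left(-648 + \left(-5\right)^{2} + 63 \left(-5\right)\right) \left(-5\right) = \left(-648 + 25 - 315\right) \left(-5\right) = \left(-938\right) \left(-5\right) = 4690$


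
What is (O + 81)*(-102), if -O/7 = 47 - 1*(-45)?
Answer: 57426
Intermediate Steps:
O = -644 (O = -7*(47 - 1*(-45)) = -7*(47 + 45) = -7*92 = -644)
(O + 81)*(-102) = (-644 + 81)*(-102) = -563*(-102) = 57426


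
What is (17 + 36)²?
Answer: 2809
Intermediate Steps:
(17 + 36)² = 53² = 2809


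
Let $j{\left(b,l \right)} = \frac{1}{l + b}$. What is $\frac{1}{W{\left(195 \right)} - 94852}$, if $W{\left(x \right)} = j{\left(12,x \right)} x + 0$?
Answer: $- \frac{69}{6544723} \approx -1.0543 \cdot 10^{-5}$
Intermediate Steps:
$j{\left(b,l \right)} = \frac{1}{b + l}$
$W{\left(x \right)} = \frac{x}{12 + x}$ ($W{\left(x \right)} = \frac{x}{12 + x} + 0 = \frac{x}{12 + x}$)
$\frac{1}{W{\left(195 \right)} - 94852} = \frac{1}{\frac{195}{12 + 195} - 94852} = \frac{1}{\frac{195}{207} - 94852} = \frac{1}{195 \cdot \frac{1}{207} - 94852} = \frac{1}{\frac{65}{69} - 94852} = \frac{1}{- \frac{6544723}{69}} = - \frac{69}{6544723}$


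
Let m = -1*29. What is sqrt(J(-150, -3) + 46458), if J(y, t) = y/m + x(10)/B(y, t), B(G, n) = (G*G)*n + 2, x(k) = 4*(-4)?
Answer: 20*sqrt(111267078201247)/978721 ≈ 215.55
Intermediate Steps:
x(k) = -16
B(G, n) = 2 + n*G**2 (B(G, n) = G**2*n + 2 = n*G**2 + 2 = 2 + n*G**2)
m = -29
J(y, t) = -16/(2 + t*y**2) - y/29 (J(y, t) = y/(-29) - 16/(2 + t*y**2) = y*(-1/29) - 16/(2 + t*y**2) = -y/29 - 16/(2 + t*y**2) = -16/(2 + t*y**2) - y/29)
sqrt(J(-150, -3) + 46458) = sqrt((-464 - 1*(-150)*(2 - 3*(-150)**2))/(29*(2 - 3*(-150)**2)) + 46458) = sqrt((-464 - 1*(-150)*(2 - 3*22500))/(29*(2 - 3*22500)) + 46458) = sqrt((-464 - 1*(-150)*(2 - 67500))/(29*(2 - 67500)) + 46458) = sqrt((1/29)*(-464 - 1*(-150)*(-67498))/(-67498) + 46458) = sqrt((1/29)*(-1/67498)*(-464 - 10124700) + 46458) = sqrt((1/29)*(-1/67498)*(-10125164) + 46458) = sqrt(5062582/978721 + 46458) = sqrt(45474482800/978721) = 20*sqrt(111267078201247)/978721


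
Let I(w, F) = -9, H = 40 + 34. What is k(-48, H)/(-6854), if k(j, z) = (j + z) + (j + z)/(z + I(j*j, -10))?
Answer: -66/17135 ≈ -0.0038518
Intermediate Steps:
H = 74
k(j, z) = j + z + (j + z)/(-9 + z) (k(j, z) = (j + z) + (j + z)/(z - 9) = (j + z) + (j + z)/(-9 + z) = j + z + (j + z)/(-9 + z))
k(-48, H)/(-6854) = ((74² - 8*(-48) - 8*74 - 48*74)/(-9 + 74))/(-6854) = ((5476 + 384 - 592 - 3552)/65)*(-1/6854) = ((1/65)*1716)*(-1/6854) = (132/5)*(-1/6854) = -66/17135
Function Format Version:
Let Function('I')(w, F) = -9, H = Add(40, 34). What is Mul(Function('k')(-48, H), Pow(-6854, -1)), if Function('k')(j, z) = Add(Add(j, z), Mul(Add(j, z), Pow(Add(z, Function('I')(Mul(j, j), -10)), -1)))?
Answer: Rational(-66, 17135) ≈ -0.0038518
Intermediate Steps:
H = 74
Function('k')(j, z) = Add(j, z, Mul(Pow(Add(-9, z), -1), Add(j, z))) (Function('k')(j, z) = Add(Add(j, z), Mul(Add(j, z), Pow(Add(z, -9), -1))) = Add(Add(j, z), Mul(Add(j, z), Pow(Add(-9, z), -1))) = Add(Add(j, z), Mul(Pow(Add(-9, z), -1), Add(j, z))) = Add(j, z, Mul(Pow(Add(-9, z), -1), Add(j, z))))
Mul(Function('k')(-48, H), Pow(-6854, -1)) = Mul(Mul(Pow(Add(-9, 74), -1), Add(Pow(74, 2), Mul(-8, -48), Mul(-8, 74), Mul(-48, 74))), Pow(-6854, -1)) = Mul(Mul(Pow(65, -1), Add(5476, 384, -592, -3552)), Rational(-1, 6854)) = Mul(Mul(Rational(1, 65), 1716), Rational(-1, 6854)) = Mul(Rational(132, 5), Rational(-1, 6854)) = Rational(-66, 17135)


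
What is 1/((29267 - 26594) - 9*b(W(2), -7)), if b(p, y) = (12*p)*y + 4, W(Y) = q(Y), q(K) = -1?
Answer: 1/1881 ≈ 0.00053163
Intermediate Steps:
W(Y) = -1
b(p, y) = 4 + 12*p*y (b(p, y) = 12*p*y + 4 = 4 + 12*p*y)
1/((29267 - 26594) - 9*b(W(2), -7)) = 1/((29267 - 26594) - 9*(4 + 12*(-1)*(-7))) = 1/(2673 - 9*(4 + 84)) = 1/(2673 - 9*88) = 1/(2673 - 792) = 1/1881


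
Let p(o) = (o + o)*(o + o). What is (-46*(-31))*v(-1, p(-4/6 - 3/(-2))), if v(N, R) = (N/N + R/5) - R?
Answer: -15686/9 ≈ -1742.9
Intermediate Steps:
p(o) = 4*o² (p(o) = (2*o)*(2*o) = 4*o²)
v(N, R) = 1 - 4*R/5 (v(N, R) = (1 + R*(⅕)) - R = (1 + R/5) - R = 1 - 4*R/5)
(-46*(-31))*v(-1, p(-4/6 - 3/(-2))) = (-46*(-31))*(1 - 16*(-4/6 - 3/(-2))²/5) = 1426*(1 - 16*(-4*⅙ - 3*(-½))²/5) = 1426*(1 - 16*(-⅔ + 3/2)²/5) = 1426*(1 - 16*(⅚)²/5) = 1426*(1 - 16*25/(5*36)) = 1426*(1 - ⅘*25/9) = 1426*(1 - 20/9) = 1426*(-11/9) = -15686/9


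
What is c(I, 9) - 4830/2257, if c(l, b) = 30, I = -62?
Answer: 62880/2257 ≈ 27.860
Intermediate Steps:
c(I, 9) - 4830/2257 = 30 - 4830/2257 = 62880/2257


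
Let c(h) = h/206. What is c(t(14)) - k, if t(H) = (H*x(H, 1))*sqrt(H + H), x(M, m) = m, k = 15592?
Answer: -15592 + 14*sqrt(7)/103 ≈ -15592.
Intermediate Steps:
t(H) = sqrt(2)*H**(3/2) (t(H) = (H*1)*sqrt(H + H) = H*sqrt(2*H) = H*(sqrt(2)*sqrt(H)) = sqrt(2)*H**(3/2))
c(h) = h/206 (c(h) = h*(1/206) = h/206)
c(t(14)) - k = (sqrt(2)*14**(3/2))/206 - 1*15592 = (sqrt(2)*(14*sqrt(14)))/206 - 15592 = (28*sqrt(7))/206 - 15592 = 14*sqrt(7)/103 - 15592 = -15592 + 14*sqrt(7)/103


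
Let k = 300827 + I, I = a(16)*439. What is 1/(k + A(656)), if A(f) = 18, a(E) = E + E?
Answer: 1/314893 ≈ 3.1757e-6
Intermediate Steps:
a(E) = 2*E
I = 14048 (I = (2*16)*439 = 32*439 = 14048)
k = 314875 (k = 300827 + 14048 = 314875)
1/(k + A(656)) = 1/(314875 + 18) = 1/314893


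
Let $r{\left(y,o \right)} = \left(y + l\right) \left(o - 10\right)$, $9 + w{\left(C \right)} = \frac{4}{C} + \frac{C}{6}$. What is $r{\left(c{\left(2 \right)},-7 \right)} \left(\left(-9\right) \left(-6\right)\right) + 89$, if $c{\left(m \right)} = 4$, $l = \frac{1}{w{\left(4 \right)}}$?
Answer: $- \frac{38036}{11} \approx -3457.8$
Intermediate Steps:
$w{\left(C \right)} = -9 + \frac{4}{C} + \frac{C}{6}$ ($w{\left(C \right)} = -9 + \left(\frac{4}{C} + \frac{C}{6}\right) = -9 + \frac{4}{C} + \frac{C}{6}$)
$l = - \frac{3}{22}$ ($l = \frac{1}{-9 + \frac{4}{4} + \frac{1}{6} \cdot 4} = \frac{1}{-9 + 4 \cdot \frac{1}{4} + \frac{2}{3}} = \frac{1}{-9 + 1 + \frac{2}{3}} = \frac{1}{- \frac{22}{3}} = - \frac{3}{22} \approx -0.13636$)
$r{\left(y,o \right)} = \left(-10 + o\right) \left(- \frac{3}{22} + y\right)$ ($r{\left(y,o \right)} = \left(y - \frac{3}{22}\right) \left(o - 10\right) = \left(- \frac{3}{22} + y\right) \left(-10 + o\right) = \left(-10 + o\right) \left(- \frac{3}{22} + y\right)$)
$r{\left(c{\left(2 \right)},-7 \right)} \left(\left(-9\right) \left(-6\right)\right) + 89 = \left(\frac{15}{11} - 40 - - \frac{21}{22} - 28\right) \left(\left(-9\right) \left(-6\right)\right) + 89 = \left(\frac{15}{11} - 40 + \frac{21}{22} - 28\right) 54 + 89 = \left(- \frac{1445}{22}\right) 54 + 89 = - \frac{39015}{11} + 89 = - \frac{38036}{11}$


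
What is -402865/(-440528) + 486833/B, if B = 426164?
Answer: 96537531921/46934293648 ≈ 2.0569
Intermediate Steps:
-402865/(-440528) + 486833/B = -402865/(-440528) + 486833/426164 = -402865*(-1/440528) + 486833*(1/426164) = 402865/440528 + 486833/426164 = 96537531921/46934293648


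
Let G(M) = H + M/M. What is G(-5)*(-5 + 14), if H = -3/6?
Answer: 9/2 ≈ 4.5000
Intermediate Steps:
H = -½ (H = -3*⅙ = -½ ≈ -0.50000)
G(M) = ½ (G(M) = -½ + M/M = -½ + 1 = ½)
G(-5)*(-5 + 14) = (-5 + 14)/2 = (½)*9 = 9/2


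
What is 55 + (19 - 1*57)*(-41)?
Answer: 1613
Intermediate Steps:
55 + (19 - 1*57)*(-41) = 55 + (19 - 57)*(-41) = 55 - 38*(-41) = 55 + 1558 = 1613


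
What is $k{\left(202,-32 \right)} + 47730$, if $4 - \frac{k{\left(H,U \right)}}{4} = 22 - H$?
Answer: $48466$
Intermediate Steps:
$k{\left(H,U \right)} = -72 + 4 H$ ($k{\left(H,U \right)} = 16 - 4 \left(22 - H\right) = 16 + \left(-88 + 4 H\right) = -72 + 4 H$)
$k{\left(202,-32 \right)} + 47730 = \left(-72 + 4 \cdot 202\right) + 47730 = \left(-72 + 808\right) + 47730 = 736 + 47730 = 48466$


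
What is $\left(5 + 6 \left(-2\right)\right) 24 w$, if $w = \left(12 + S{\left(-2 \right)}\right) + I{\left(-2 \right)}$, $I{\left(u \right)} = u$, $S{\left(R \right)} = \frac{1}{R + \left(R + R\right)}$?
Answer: $-1652$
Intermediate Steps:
$S{\left(R \right)} = \frac{1}{3 R}$ ($S{\left(R \right)} = \frac{1}{R + 2 R} = \frac{1}{3 R}$)
$w = \frac{59}{6}$ ($w = \left(12 + \frac{1}{3 \left(-2\right)}\right) - 2 = \left(12 + \frac{1}{3} \left(- \frac{1}{2}\right)\right) - 2 = \left(12 - \frac{1}{6}\right) - 2 = \frac{71}{6} - 2 = \frac{59}{6} \approx 9.8333$)
$\left(5 + 6 \left(-2\right)\right) 24 w = \left(5 + 6 \left(-2\right)\right) 24 \cdot \frac{59}{6} = \left(5 - 12\right) 24 \cdot \frac{59}{6} = \left(-7\right) 24 \cdot \frac{59}{6} = \left(-168\right) \frac{59}{6} = -1652$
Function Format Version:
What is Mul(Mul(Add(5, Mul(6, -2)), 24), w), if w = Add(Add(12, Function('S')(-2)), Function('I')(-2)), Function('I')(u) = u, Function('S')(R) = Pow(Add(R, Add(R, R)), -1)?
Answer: -1652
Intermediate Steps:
Function('S')(R) = Mul(Rational(1, 3), Pow(R, -1)) (Function('S')(R) = Pow(Add(R, Mul(2, R)), -1) = Pow(Mul(3, R), -1) = Mul(Rational(1, 3), Pow(R, -1)))
w = Rational(59, 6) (w = Add(Add(12, Mul(Rational(1, 3), Pow(-2, -1))), -2) = Add(Add(12, Mul(Rational(1, 3), Rational(-1, 2))), -2) = Add(Add(12, Rational(-1, 6)), -2) = Add(Rational(71, 6), -2) = Rational(59, 6) ≈ 9.8333)
Mul(Mul(Add(5, Mul(6, -2)), 24), w) = Mul(Mul(Add(5, Mul(6, -2)), 24), Rational(59, 6)) = Mul(Mul(Add(5, -12), 24), Rational(59, 6)) = Mul(Mul(-7, 24), Rational(59, 6)) = Mul(-168, Rational(59, 6)) = -1652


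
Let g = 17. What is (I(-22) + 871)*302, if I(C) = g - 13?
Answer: 264250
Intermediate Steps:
I(C) = 4 (I(C) = 17 - 13 = 4)
(I(-22) + 871)*302 = (4 + 871)*302 = 875*302 = 264250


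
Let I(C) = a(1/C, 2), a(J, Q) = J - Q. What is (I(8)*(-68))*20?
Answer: 2550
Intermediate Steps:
I(C) = -2 + 1/C (I(C) = 1/C - 1*2 = 1/C - 2 = -2 + 1/C)
(I(8)*(-68))*20 = ((-2 + 1/8)*(-68))*20 = -15/8*(-68)*20 = (255/2)*20 = 2550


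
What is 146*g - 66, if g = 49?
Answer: 7088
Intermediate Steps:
146*g - 66 = 146*49 - 66 = 7154 - 66 = 7088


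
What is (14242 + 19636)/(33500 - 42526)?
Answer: -16939/4513 ≈ -3.7534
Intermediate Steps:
(14242 + 19636)/(33500 - 42526) = 33878/(-9026) = 33878*(-1/9026) = -16939/4513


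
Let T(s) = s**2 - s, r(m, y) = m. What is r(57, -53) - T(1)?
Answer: 57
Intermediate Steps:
r(57, -53) - T(1) = 57 - (-1 + 1) = 57 - 0 = 57 - 1*0 = 57 + 0 = 57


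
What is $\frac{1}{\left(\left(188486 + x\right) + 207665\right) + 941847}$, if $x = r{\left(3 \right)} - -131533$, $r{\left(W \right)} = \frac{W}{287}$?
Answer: $\frac{287}{421755400} \approx 6.8049 \cdot 10^{-7}$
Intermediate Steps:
$r{\left(W \right)} = \frac{W}{287}$ ($r{\left(W \right)} = W \frac{1}{287} = \frac{W}{287}$)
$x = \frac{37749974}{287}$ ($x = \frac{1}{287} \cdot 3 - -131533 = \frac{3}{287} + 131533 = \frac{37749974}{287} \approx 1.3153 \cdot 10^{5}$)
$\frac{1}{\left(\left(188486 + x\right) + 207665\right) + 941847} = \frac{1}{\left(\left(188486 + \frac{37749974}{287}\right) + 207665\right) + 941847} = \frac{1}{\left(\frac{91845456}{287} + 207665\right) + 941847} = \frac{1}{\frac{151445311}{287} + 941847} = \frac{1}{\frac{421755400}{287}} = \frac{287}{421755400}$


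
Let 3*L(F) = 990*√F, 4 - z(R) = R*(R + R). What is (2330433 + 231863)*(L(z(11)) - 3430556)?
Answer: -8790099916576 + 845557680*I*√238 ≈ -8.7901e+12 + 1.3045e+10*I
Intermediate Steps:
z(R) = 4 - 2*R² (z(R) = 4 - R*(R + R) = 4 - R*2*R = 4 - 2*R²)
L(F) = 330*√F (L(F) = (990*√F)/3 = 330*√F)
(2330433 + 231863)*(L(z(11)) - 3430556) = (2330433 + 231863)*(330*√(4 - 2*11²) - 3430556) = 2562296*(330*√(4 - 2*121) - 3430556) = 2562296*(330*√(4 - 242) - 3430556) = 2562296*(330*√(-238) - 3430556) = 2562296*(330*(I*√238) - 3430556) = 2562296*(330*I*√238 - 3430556) = 2562296*(-3430556 + 330*I*√238) = -8790099916576 + 845557680*I*√238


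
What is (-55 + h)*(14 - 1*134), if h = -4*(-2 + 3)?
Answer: 7080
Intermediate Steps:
h = -4 (h = -4*1 = -4)
(-55 + h)*(14 - 1*134) = (-55 - 4)*(14 - 1*134) = -59*(14 - 134) = -59*(-120) = 7080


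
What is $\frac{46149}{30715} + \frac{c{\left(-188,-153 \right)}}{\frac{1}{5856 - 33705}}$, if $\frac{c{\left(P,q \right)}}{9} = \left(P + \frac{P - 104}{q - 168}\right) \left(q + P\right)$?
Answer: $- \frac{52552352429383137}{3286505} \approx -1.599 \cdot 10^{10}$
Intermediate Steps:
$c{\left(P,q \right)} = 9 \left(P + q\right) \left(P + \frac{-104 + P}{-168 + q}\right)$ ($c{\left(P,q \right)} = 9 \left(P + \frac{P - 104}{q - 168}\right) \left(q + P\right) = 9 \left(P + \frac{-104 + P}{-168 + q}\right) \left(P + q\right) = 9 \left(P + q\right) \left(P + \frac{-104 + P}{-168 + q}\right)$)
$\frac{46149}{30715} + \frac{c{\left(-188,-153 \right)}}{\frac{1}{5856 - 33705}} = \frac{46149}{30715} + \frac{9 \frac{1}{-168 - 153} \left(- 167 \left(-188\right)^{2} - -19552 - -15912 - 188 \left(-153\right)^{2} - 153 \left(-188\right)^{2} - \left(-31396\right) \left(-153\right)\right)}{\frac{1}{5856 - 33705}} = 46149 \cdot \frac{1}{30715} + \frac{9 \frac{1}{-321} \left(\left(-167\right) 35344 + 19552 + 15912 - 4400892 - 5407632 - 4803588\right)}{\frac{1}{-27849}} = \frac{46149}{30715} + \frac{9 \left(- \frac{1}{321}\right) \left(-5902448 + 19552 + 15912 - 4400892 - 5407632 - 4803588\right)}{- \frac{1}{27849}} = \frac{46149}{30715} + 9 \left(- \frac{1}{321}\right) \left(-20479096\right) \left(-27849\right) = \frac{46149}{30715} + \frac{61437288}{107} \left(-27849\right) = \frac{46149}{30715} - \frac{1710967033512}{107} = - \frac{52552352429383137}{3286505}$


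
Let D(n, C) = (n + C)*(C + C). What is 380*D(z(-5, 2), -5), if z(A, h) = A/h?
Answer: 28500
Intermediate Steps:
D(n, C) = 2*C*(C + n) (D(n, C) = (C + n)*(2*C) = 2*C*(C + n))
380*D(z(-5, 2), -5) = 380*(2*(-5)*(-5 - 5/2)) = 380*(2*(-5)*(-15/2)) = 380*75 = 28500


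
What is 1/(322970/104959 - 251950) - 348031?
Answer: -9203365550954439/26444097080 ≈ -3.4803e+5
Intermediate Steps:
1/(322970/104959 - 251950) - 348031 = 1/(-26444097080/104959) - 348031 = -104959/26444097080 - 348031 = -9203365550954439/26444097080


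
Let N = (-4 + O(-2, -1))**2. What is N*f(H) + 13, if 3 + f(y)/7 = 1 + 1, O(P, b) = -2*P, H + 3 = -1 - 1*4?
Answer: 13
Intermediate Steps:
H = -8 (H = -3 + (-1 - 1*4) = -3 + (-1 - 4) = -3 - 5 = -8)
f(y) = -7 (f(y) = -21 + 7*(1 + 1) = -21 + 7*2 = -21 + 14 = -7)
N = 0 (N = (-4 - 2*(-2))**2 = (-4 + 4)**2 = 0**2 = 0)
N*f(H) + 13 = 0*(-7) + 13 = 0 + 13 = 13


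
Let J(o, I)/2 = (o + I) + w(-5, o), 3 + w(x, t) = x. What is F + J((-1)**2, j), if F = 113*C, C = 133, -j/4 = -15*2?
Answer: 15255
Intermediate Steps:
w(x, t) = -3 + x
j = 120 (j = -(-60)*2 = -4*(-30) = 120)
J(o, I) = -16 + 2*I + 2*o (J(o, I) = 2*((o + I) + (-3 - 5)) = 2*((I + o) - 8) = 2*(-8 + I + o) = -16 + 2*I + 2*o)
F = 15029 (F = 113*133 = 15029)
F + J((-1)**2, j) = 15029 + (-16 + 2*120 + 2*(-1)**2) = 15029 + (-16 + 240 + 2*1) = 15029 + (-16 + 240 + 2) = 15029 + 226 = 15255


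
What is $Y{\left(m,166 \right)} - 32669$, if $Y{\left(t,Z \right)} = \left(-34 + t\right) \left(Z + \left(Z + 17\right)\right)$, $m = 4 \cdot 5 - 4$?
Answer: $-38951$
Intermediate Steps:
$m = 16$ ($m = 20 - 4 = 16$)
$Y{\left(t,Z \right)} = \left(-34 + t\right) \left(17 + 2 Z\right)$ ($Y{\left(t,Z \right)} = \left(-34 + t\right) \left(Z + \left(17 + Z\right)\right) = \left(-34 + t\right) \left(17 + 2 Z\right)$)
$Y{\left(m,166 \right)} - 32669 = \left(-578 - 11288 + 17 \cdot 16 + 2 \cdot 166 \cdot 16\right) - 32669 = \left(-578 - 11288 + 272 + 5312\right) - 32669 = -6282 - 32669 = -38951$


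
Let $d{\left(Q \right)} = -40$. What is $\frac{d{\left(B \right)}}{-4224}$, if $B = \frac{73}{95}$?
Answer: $\frac{5}{528} \approx 0.0094697$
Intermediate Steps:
$B = \frac{73}{95}$ ($B = 73 \cdot \frac{1}{95} = \frac{73}{95} \approx 0.76842$)
$\frac{d{\left(B \right)}}{-4224} = - \frac{40}{-4224} = \left(-40\right) \left(- \frac{1}{4224}\right) = \frac{5}{528}$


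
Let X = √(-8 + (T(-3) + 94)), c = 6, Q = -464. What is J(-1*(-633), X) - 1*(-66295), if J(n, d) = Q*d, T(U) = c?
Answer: 66295 - 928*√23 ≈ 61845.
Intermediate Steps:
T(U) = 6
X = 2*√23 (X = √(-8 + (6 + 94)) = √(-8 + 100) = √92 = 2*√23 ≈ 9.5917)
J(n, d) = -464*d
J(-1*(-633), X) - 1*(-66295) = -928*√23 - 1*(-66295) = -928*√23 + 66295 = 66295 - 928*√23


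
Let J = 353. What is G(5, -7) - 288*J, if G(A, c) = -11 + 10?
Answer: -101665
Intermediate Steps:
G(A, c) = -1
G(5, -7) - 288*J = -1 - 288*353 = -1 - 101664 = -101665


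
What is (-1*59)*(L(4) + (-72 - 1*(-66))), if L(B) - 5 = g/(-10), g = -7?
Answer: 177/10 ≈ 17.700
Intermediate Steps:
L(B) = 57/10 (L(B) = 5 - 7/(-10) = 5 - 7*(-1/10) = 5 + 7/10 = 57/10)
(-1*59)*(L(4) + (-72 - 1*(-66))) = (-1*59)*(57/10 + (-72 - 1*(-66))) = -59*(57/10 + (-72 + 66)) = -59*(57/10 - 6) = -59*(-3/10) = 177/10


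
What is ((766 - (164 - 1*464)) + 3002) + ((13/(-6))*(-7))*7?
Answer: 25045/6 ≈ 4174.2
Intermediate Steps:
((766 - (164 - 1*464)) + 3002) + ((13/(-6))*(-7))*7 = ((766 - (164 - 464)) + 3002) + ((13*(-⅙))*(-7))*7 = ((766 - 1*(-300)) + 3002) - 13/6*(-7)*7 = ((766 + 300) + 3002) + (91/6)*7 = (1066 + 3002) + 637/6 = 4068 + 637/6 = 25045/6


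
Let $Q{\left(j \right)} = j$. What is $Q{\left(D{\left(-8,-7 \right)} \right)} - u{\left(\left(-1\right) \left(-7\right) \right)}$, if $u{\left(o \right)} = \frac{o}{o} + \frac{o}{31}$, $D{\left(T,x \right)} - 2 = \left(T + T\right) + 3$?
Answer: $- \frac{379}{31} \approx -12.226$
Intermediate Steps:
$D{\left(T,x \right)} = 5 + 2 T$ ($D{\left(T,x \right)} = 2 + \left(\left(T + T\right) + 3\right) = 2 + \left(2 T + 3\right) = 2 + \left(3 + 2 T\right) = 5 + 2 T$)
$u{\left(o \right)} = 1 + \frac{o}{31}$ ($u{\left(o \right)} = 1 + o \frac{1}{31} = 1 + \frac{o}{31}$)
$Q{\left(D{\left(-8,-7 \right)} \right)} - u{\left(\left(-1\right) \left(-7\right) \right)} = \left(5 + 2 \left(-8\right)\right) - \left(1 + \frac{\left(-1\right) \left(-7\right)}{31}\right) = \left(5 - 16\right) - \left(1 + \frac{1}{31} \cdot 7\right) = -11 - \left(1 + \frac{7}{31}\right) = -11 - \frac{38}{31} = - \frac{379}{31}$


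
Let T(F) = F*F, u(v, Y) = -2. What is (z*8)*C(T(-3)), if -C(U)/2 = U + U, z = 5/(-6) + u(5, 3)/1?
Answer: 816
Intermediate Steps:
z = -17/6 (z = 5/(-6) - 2/1 = 5*(-⅙) - 2*1 = -⅚ - 2 = -17/6 ≈ -2.8333)
T(F) = F²
C(U) = -4*U (C(U) = -2*(U + U) = -4*U)
(z*8)*C(T(-3)) = (-17/6*8)*(-4*(-3)²) = -(-272)*9/3 = -68/3*(-36) = 816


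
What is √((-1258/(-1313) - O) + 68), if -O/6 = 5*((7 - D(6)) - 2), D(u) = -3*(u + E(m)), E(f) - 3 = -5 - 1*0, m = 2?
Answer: 2*√249526459/1313 ≈ 24.062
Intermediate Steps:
E(f) = -2 (E(f) = 3 + (-5 - 1*0) = 3 + (-5 + 0) = 3 - 5 = -2)
D(u) = 6 - 3*u (D(u) = -3*(u - 2) = -3*(-2 + u) = 6 - 3*u)
O = -510 (O = -30*((7 - (6 - 3*6)) - 2) = -30*((7 - (6 - 18)) - 2) = -30*((7 - 1*(-12)) - 2) = -30*((7 + 12) - 2) = -30*(19 - 2) = -30*17 = -6*85 = -510)
√((-1258/(-1313) - O) + 68) = √((-1258/(-1313) - 1*(-510)) + 68) = √((-1258*(-1/1313) + 510) + 68) = √((1258/1313 + 510) + 68) = √(670888/1313 + 68) = √(760172/1313) = 2*√249526459/1313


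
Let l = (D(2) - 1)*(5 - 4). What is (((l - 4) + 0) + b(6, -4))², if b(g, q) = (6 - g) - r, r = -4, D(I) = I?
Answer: 1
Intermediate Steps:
l = 1 (l = (2 - 1)*(5 - 4) = 1*1 = 1)
b(g, q) = 10 - g (b(g, q) = (6 - g) - 1*(-4) = (6 - g) + 4 = 10 - g)
(((l - 4) + 0) + b(6, -4))² = (((1 - 4) + 0) + (10 - 1*6))² = ((-3 + 0) + (10 - 6))² = (-3 + 4)² = 1² = 1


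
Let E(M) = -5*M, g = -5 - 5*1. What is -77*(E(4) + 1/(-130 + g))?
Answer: 30811/20 ≈ 1540.6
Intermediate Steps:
g = -10 (g = -5 - 5 = -10)
-77*(E(4) + 1/(-130 + g)) = -77*(-5*4 + 1/(-130 - 10)) = -77*(-20 + 1/(-140)) = -77*(-20 - 1/140) = -77*(-2801/140) = 30811/20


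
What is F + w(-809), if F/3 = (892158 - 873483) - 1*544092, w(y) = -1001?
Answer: -1577252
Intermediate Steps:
F = -1576251 (F = 3*((892158 - 873483) - 1*544092) = 3*(18675 - 544092) = 3*(-525417) = -1576251)
F + w(-809) = -1576251 - 1001 = -1577252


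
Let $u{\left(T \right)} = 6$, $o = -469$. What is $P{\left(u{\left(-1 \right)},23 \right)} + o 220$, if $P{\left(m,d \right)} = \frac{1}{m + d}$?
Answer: $- \frac{2992219}{29} \approx -1.0318 \cdot 10^{5}$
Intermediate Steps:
$P{\left(m,d \right)} = \frac{1}{d + m}$
$P{\left(u{\left(-1 \right)},23 \right)} + o 220 = \frac{1}{23 + 6} - 103180 = \frac{1}{29} - 103180 = - \frac{2992219}{29}$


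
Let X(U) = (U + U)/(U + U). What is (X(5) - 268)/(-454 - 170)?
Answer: 89/208 ≈ 0.42788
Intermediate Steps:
X(U) = 1 (X(U) = (2*U)/((2*U)) = (2*U)*(1/(2*U)) = 1)
(X(5) - 268)/(-454 - 170) = (1 - 268)/(-454 - 170) = -267/(-624) = -267*(-1/624) = 89/208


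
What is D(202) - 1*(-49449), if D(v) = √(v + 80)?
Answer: 49449 + √282 ≈ 49466.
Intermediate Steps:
D(v) = √(80 + v)
D(202) - 1*(-49449) = √(80 + 202) - 1*(-49449) = √282 + 49449 = 49449 + √282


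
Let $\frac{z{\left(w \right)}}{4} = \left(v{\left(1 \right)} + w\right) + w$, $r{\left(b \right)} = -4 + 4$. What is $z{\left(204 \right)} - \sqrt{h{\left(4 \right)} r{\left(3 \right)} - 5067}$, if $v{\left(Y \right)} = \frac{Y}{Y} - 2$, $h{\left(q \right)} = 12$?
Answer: $1628 - 3 i \sqrt{563} \approx 1628.0 - 71.183 i$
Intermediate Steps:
$r{\left(b \right)} = 0$
$v{\left(Y \right)} = -1$ ($v{\left(Y \right)} = 1 - 2 = -1$)
$z{\left(w \right)} = -4 + 8 w$ ($z{\left(w \right)} = 4 \left(\left(-1 + w\right) + w\right) = 4 \left(-1 + 2 w\right) = -4 + 8 w$)
$z{\left(204 \right)} - \sqrt{h{\left(4 \right)} r{\left(3 \right)} - 5067} = \left(-4 + 8 \cdot 204\right) - \sqrt{12 \cdot 0 - 5067} = \left(-4 + 1632\right) - \sqrt{0 - 5067} = 1628 - \sqrt{-5067} = 1628 - 3 i \sqrt{563}$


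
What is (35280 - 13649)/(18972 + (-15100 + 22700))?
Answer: 21631/26572 ≈ 0.81405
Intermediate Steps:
(35280 - 13649)/(18972 + (-15100 + 22700)) = 21631/(18972 + 7600) = 21631/26572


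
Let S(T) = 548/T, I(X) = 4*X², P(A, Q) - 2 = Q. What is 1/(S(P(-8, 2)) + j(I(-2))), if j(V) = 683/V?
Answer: 16/2875 ≈ 0.0055652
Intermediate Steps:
P(A, Q) = 2 + Q
1/(S(P(-8, 2)) + j(I(-2))) = 1/(548/(2 + 2) + 683/((4*(-2)²))) = 1/(548/4 + 683/((4*4))) = 1/(548*(¼) + 683/16) = 1/(137 + 683*(1/16)) = 1/(137 + 683/16) = 1/(2875/16) = 16/2875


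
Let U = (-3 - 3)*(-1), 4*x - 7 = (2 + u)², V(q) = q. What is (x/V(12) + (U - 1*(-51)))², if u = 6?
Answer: 7879249/2304 ≈ 3419.8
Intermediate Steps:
x = 71/4 (x = 7/4 + (2 + 6)²/4 = 7/4 + (¼)*8² = 7/4 + (¼)*64 = 7/4 + 16 = 71/4 ≈ 17.750)
U = 6 (U = -6*(-1) = 6)
(x/V(12) + (U - 1*(-51)))² = ((71/4)/12 + (6 - 1*(-51)))² = ((71/4)*(1/12) + (6 + 51))² = (71/48 + 57)² = (2807/48)² = 7879249/2304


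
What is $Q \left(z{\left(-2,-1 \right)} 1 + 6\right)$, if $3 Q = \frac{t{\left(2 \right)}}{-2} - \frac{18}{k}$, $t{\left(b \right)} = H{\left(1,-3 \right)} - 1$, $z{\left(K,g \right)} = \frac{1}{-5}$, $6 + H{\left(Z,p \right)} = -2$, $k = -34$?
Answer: $\frac{1653}{170} \approx 9.7235$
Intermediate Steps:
$H{\left(Z,p \right)} = -8$ ($H{\left(Z,p \right)} = -6 - 2 = -8$)
$z{\left(K,g \right)} = - \frac{1}{5}$
$t{\left(b \right)} = -9$ ($t{\left(b \right)} = -8 - 1 = -9$)
$Q = \frac{57}{34}$ ($Q = \frac{- \frac{9}{-2} - \frac{18}{-34}}{3} = \frac{\left(-9\right) \left(- \frac{1}{2}\right) - - \frac{9}{17}}{3} = \frac{\frac{9}{2} + \frac{9}{17}}{3} = \frac{1}{3} \cdot \frac{171}{34} = \frac{57}{34} \approx 1.6765$)
$Q \left(z{\left(-2,-1 \right)} 1 + 6\right) = \frac{57 \left(\left(- \frac{1}{5}\right) 1 + 6\right)}{34} = \frac{57 \left(- \frac{1}{5} + 6\right)}{34} = \frac{57}{34} \cdot \frac{29}{5} = \frac{1653}{170}$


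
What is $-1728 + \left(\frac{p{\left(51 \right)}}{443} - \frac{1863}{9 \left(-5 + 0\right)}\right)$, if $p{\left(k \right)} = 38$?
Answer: $- \frac{3735629}{2215} \approx -1686.5$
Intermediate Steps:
$-1728 + \left(\frac{p{\left(51 \right)}}{443} - \frac{1863}{9 \left(-5 + 0\right)}\right) = -1728 - \left(- \frac{38}{443} + 1863 \frac{1}{9 \left(-5 + 0\right)}\right) = -1728 - \left(- \frac{38}{443} + \frac{1863}{9 \left(-5\right)}\right) = -1728 - \left(- \frac{38}{443} + \frac{1863}{-45}\right) = -1728 + \left(\frac{38}{443} - - \frac{207}{5}\right) = -1728 + \left(\frac{38}{443} + \frac{207}{5}\right) = -1728 + \frac{91891}{2215} = - \frac{3735629}{2215}$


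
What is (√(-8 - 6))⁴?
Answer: 196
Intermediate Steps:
(√(-8 - 6))⁴ = (√(-14))⁴ = (I*√14)⁴ = 196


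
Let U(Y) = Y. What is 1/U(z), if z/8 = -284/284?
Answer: -1/8 ≈ -0.12500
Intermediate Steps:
z = -8 (z = 8*(-284/284) = 8*(-284*1/284) = 8*(-1) = -8)
1/U(z) = 1/(-8) = -1/8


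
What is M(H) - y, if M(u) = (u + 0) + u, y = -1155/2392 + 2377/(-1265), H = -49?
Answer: -12582147/131560 ≈ -95.638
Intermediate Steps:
y = -310733/131560 (y = -1155*1/2392 + 2377*(-1/1265) = -1155/2392 - 2377/1265 = -310733/131560 ≈ -2.3619)
M(u) = 2*u (M(u) = u + u = 2*u)
M(H) - y = 2*(-49) - 1*(-310733/131560) = -98 + 310733/131560 = -12582147/131560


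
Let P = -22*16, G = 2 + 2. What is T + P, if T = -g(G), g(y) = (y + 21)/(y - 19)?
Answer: -1051/3 ≈ -350.33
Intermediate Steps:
G = 4
g(y) = (21 + y)/(-19 + y)
P = -352
T = 5/3 (T = -(21 + 4)/(-19 + 4) = -25/(-15) = -(-1)*25/15 = -1*(-5/3) = 5/3 ≈ 1.6667)
T + P = 5/3 - 352 = -1051/3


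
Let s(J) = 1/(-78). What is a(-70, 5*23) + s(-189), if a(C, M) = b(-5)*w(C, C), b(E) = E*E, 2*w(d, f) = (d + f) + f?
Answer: -204751/78 ≈ -2625.0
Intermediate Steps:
s(J) = -1/78
w(d, f) = f + d/2 (w(d, f) = ((d + f) + f)/2 = (d + 2*f)/2 = f + d/2)
b(E) = E²
a(C, M) = 75*C/2 (a(C, M) = (-5)²*(C + C/2) = 25*(3*C/2) = 75*C/2)
a(-70, 5*23) + s(-189) = (75/2)*(-70) - 1/78 = -2625 - 1/78 = -204751/78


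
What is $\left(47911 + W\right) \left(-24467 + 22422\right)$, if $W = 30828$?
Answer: $-161021255$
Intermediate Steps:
$\left(47911 + W\right) \left(-24467 + 22422\right) = \left(47911 + 30828\right) \left(-24467 + 22422\right) = 78739 \left(-2045\right) = -161021255$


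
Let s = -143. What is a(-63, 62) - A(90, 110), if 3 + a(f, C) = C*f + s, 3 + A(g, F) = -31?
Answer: -4018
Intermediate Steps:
A(g, F) = -34 (A(g, F) = -3 - 31 = -34)
a(f, C) = -146 + C*f (a(f, C) = -3 + (C*f - 143) = -3 + (-143 + C*f) = -146 + C*f)
a(-63, 62) - A(90, 110) = (-146 + 62*(-63)) - 1*(-34) = (-146 - 3906) + 34 = -4052 + 34 = -4018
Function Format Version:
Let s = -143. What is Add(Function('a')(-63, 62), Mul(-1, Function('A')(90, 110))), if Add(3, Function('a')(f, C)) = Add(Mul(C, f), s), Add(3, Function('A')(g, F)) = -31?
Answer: -4018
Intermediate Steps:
Function('A')(g, F) = -34 (Function('A')(g, F) = Add(-3, -31) = -34)
Function('a')(f, C) = Add(-146, Mul(C, f)) (Function('a')(f, C) = Add(-3, Add(Mul(C, f), -143)) = Add(-3, Add(-143, Mul(C, f))) = Add(-146, Mul(C, f)))
Add(Function('a')(-63, 62), Mul(-1, Function('A')(90, 110))) = Add(Add(-146, Mul(62, -63)), Mul(-1, -34)) = Add(Add(-146, -3906), 34) = Add(-4052, 34) = -4018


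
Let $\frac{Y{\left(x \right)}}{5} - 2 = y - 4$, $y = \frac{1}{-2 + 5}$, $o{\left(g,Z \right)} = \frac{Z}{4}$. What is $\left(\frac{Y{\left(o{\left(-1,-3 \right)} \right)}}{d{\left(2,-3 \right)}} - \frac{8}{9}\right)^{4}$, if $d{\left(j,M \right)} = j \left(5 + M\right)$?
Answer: $\frac{131079601}{1679616} \approx 78.041$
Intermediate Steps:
$o{\left(g,Z \right)} = \frac{Z}{4}$ ($o{\left(g,Z \right)} = Z \frac{1}{4} = \frac{Z}{4}$)
$y = \frac{1}{3} \approx 0.33333$
$Y{\left(x \right)} = - \frac{25}{3}$ ($Y{\left(x \right)} = 10 + 5 \left(\frac{1}{3} - 4\right) = 10 + 5 \left(- \frac{11}{3}\right) = 10 - \frac{55}{3} = - \frac{25}{3}$)
$\left(\frac{Y{\left(o{\left(-1,-3 \right)} \right)}}{d{\left(2,-3 \right)}} - \frac{8}{9}\right)^{4} = \left(- \frac{25}{3 \cdot 2 \left(5 - 3\right)} - \frac{8}{9}\right)^{4} = \left(- \frac{25}{3 \cdot 2 \cdot 2} - \frac{8}{9}\right)^{4} = \left(- \frac{25}{3 \cdot 4} - \frac{8}{9}\right)^{4} = \left(\left(- \frac{25}{3}\right) \frac{1}{4} - \frac{8}{9}\right)^{4} = \left(- \frac{25}{12} - \frac{8}{9}\right)^{4} = \left(- \frac{107}{36}\right)^{4} = \frac{131079601}{1679616}$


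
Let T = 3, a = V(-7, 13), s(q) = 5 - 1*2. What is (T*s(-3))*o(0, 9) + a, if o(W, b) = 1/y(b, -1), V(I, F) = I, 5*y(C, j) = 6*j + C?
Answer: 8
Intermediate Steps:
s(q) = 3 (s(q) = 5 - 2 = 3)
y(C, j) = C/5 + 6*j/5 (y(C, j) = (6*j + C)/5 = (C + 6*j)/5 = C/5 + 6*j/5)
o(W, b) = 1/(-6/5 + b/5) (o(W, b) = 1/(b/5 + (6/5)*(-1)) = 1/(b/5 - 6/5) = 1/(-6/5 + b/5))
a = -7
(T*s(-3))*o(0, 9) + a = (3*3)*(5/(-6 + 9)) - 7 = 9*(5/3) - 7 = 15 - 7 = 8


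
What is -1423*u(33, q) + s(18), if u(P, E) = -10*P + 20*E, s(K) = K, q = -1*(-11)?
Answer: 156548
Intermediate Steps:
q = 11
-1423*u(33, q) + s(18) = -1423*(-10*33 + 20*11) + 18 = -1423*(-330 + 220) + 18 = -1423*(-110) + 18 = 156530 + 18 = 156548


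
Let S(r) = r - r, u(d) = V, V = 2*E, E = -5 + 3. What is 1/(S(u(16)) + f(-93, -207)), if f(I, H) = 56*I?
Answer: -1/5208 ≈ -0.00019201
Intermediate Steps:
E = -2
V = -4 (V = 2*(-2) = -4)
u(d) = -4
S(r) = 0
1/(S(u(16)) + f(-93, -207)) = 1/(0 + 56*(-93)) = 1/(0 - 5208) = 1/(-5208) = -1/5208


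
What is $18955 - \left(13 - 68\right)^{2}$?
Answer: $15930$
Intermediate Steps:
$18955 - \left(13 - 68\right)^{2} = 18955 - \left(-55\right)^{2} = 18955 - 3025 = 15930$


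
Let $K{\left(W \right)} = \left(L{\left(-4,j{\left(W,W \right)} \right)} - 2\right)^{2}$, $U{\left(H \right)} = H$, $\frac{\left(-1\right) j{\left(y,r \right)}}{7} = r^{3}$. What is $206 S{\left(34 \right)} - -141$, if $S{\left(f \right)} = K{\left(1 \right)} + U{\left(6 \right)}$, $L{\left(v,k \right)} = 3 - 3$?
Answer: $2201$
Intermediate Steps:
$j{\left(y,r \right)} = - 7 r^{3}$
$L{\left(v,k \right)} = 0$ ($L{\left(v,k \right)} = 3 - 3 = 0$)
$K{\left(W \right)} = 4$ ($K{\left(W \right)} = \left(0 - 2\right)^{2} = \left(-2\right)^{2} = 4$)
$S{\left(f \right)} = 10$ ($S{\left(f \right)} = 4 + 6 = 10$)
$206 S{\left(34 \right)} - -141 = 206 \cdot 10 - -141 = 2060 + \left(-13 + 154\right) = 2060 + 141 = 2201$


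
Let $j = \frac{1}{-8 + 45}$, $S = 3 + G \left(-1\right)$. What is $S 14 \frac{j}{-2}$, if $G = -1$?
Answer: $- \frac{28}{37} \approx -0.75676$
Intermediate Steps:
$S = 4$ ($S = 3 - -1 = 3 + 1 = 4$)
$j = \frac{1}{37} \approx 0.027027$
$S 14 \frac{j}{-2} = 4 \cdot 14 \frac{1}{37 \left(-2\right)} = 56 \cdot \frac{1}{37} \left(- \frac{1}{2}\right) = 56 \left(- \frac{1}{74}\right) = - \frac{28}{37}$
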